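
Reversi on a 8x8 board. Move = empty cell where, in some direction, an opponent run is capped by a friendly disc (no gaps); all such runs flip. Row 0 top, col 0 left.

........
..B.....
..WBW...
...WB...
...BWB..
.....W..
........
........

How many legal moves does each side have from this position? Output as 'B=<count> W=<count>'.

Answer: B=6 W=6

Derivation:
-- B to move --
(1,1): no bracket -> illegal
(1,3): no bracket -> illegal
(1,4): flips 1 -> legal
(1,5): no bracket -> illegal
(2,1): flips 1 -> legal
(2,5): flips 1 -> legal
(3,1): no bracket -> illegal
(3,2): flips 2 -> legal
(3,5): no bracket -> illegal
(4,2): no bracket -> illegal
(4,6): no bracket -> illegal
(5,3): no bracket -> illegal
(5,4): flips 1 -> legal
(5,6): no bracket -> illegal
(6,4): no bracket -> illegal
(6,5): flips 1 -> legal
(6,6): no bracket -> illegal
B mobility = 6
-- W to move --
(0,1): no bracket -> illegal
(0,2): flips 1 -> legal
(0,3): no bracket -> illegal
(1,1): no bracket -> illegal
(1,3): flips 1 -> legal
(1,4): no bracket -> illegal
(2,1): no bracket -> illegal
(2,5): no bracket -> illegal
(3,2): no bracket -> illegal
(3,5): flips 2 -> legal
(3,6): no bracket -> illegal
(4,2): flips 1 -> legal
(4,6): flips 1 -> legal
(5,2): no bracket -> illegal
(5,3): flips 1 -> legal
(5,4): no bracket -> illegal
(5,6): no bracket -> illegal
W mobility = 6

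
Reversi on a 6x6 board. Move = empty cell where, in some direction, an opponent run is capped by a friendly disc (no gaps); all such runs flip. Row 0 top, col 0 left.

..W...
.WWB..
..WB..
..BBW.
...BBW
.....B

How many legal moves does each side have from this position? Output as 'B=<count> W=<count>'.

-- B to move --
(0,0): flips 2 -> legal
(0,1): flips 1 -> legal
(0,3): no bracket -> illegal
(1,0): flips 2 -> legal
(2,0): no bracket -> illegal
(2,1): flips 1 -> legal
(2,4): flips 1 -> legal
(2,5): flips 1 -> legal
(3,1): flips 1 -> legal
(3,5): flips 2 -> legal
(5,4): no bracket -> illegal
B mobility = 8
-- W to move --
(0,3): no bracket -> illegal
(0,4): flips 1 -> legal
(1,4): flips 1 -> legal
(2,1): no bracket -> illegal
(2,4): flips 2 -> legal
(3,1): flips 2 -> legal
(3,5): no bracket -> illegal
(4,1): no bracket -> illegal
(4,2): flips 3 -> legal
(5,2): flips 1 -> legal
(5,3): no bracket -> illegal
(5,4): flips 1 -> legal
W mobility = 7

Answer: B=8 W=7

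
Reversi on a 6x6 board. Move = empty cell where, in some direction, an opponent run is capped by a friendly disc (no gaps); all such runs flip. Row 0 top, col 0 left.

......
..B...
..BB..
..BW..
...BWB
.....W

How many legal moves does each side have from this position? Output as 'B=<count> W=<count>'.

-- B to move --
(2,4): no bracket -> illegal
(3,4): flips 1 -> legal
(3,5): no bracket -> illegal
(4,2): no bracket -> illegal
(5,3): no bracket -> illegal
(5,4): no bracket -> illegal
B mobility = 1
-- W to move --
(0,1): no bracket -> illegal
(0,2): no bracket -> illegal
(0,3): no bracket -> illegal
(1,1): flips 1 -> legal
(1,3): flips 1 -> legal
(1,4): no bracket -> illegal
(2,1): no bracket -> illegal
(2,4): no bracket -> illegal
(3,1): flips 1 -> legal
(3,4): no bracket -> illegal
(3,5): flips 1 -> legal
(4,1): no bracket -> illegal
(4,2): flips 1 -> legal
(5,2): no bracket -> illegal
(5,3): flips 1 -> legal
(5,4): no bracket -> illegal
W mobility = 6

Answer: B=1 W=6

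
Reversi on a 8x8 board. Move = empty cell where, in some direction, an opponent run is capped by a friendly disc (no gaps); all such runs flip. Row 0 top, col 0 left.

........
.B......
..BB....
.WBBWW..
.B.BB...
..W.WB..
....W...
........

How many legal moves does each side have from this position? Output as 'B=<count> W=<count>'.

Answer: B=14 W=8

Derivation:
-- B to move --
(2,0): no bracket -> illegal
(2,1): flips 1 -> legal
(2,4): flips 1 -> legal
(2,5): flips 1 -> legal
(2,6): flips 1 -> legal
(3,0): flips 1 -> legal
(3,6): flips 2 -> legal
(4,0): flips 1 -> legal
(4,2): no bracket -> illegal
(4,5): flips 1 -> legal
(4,6): no bracket -> illegal
(5,1): no bracket -> illegal
(5,3): flips 1 -> legal
(6,1): flips 1 -> legal
(6,2): no bracket -> illegal
(6,3): flips 1 -> legal
(6,5): flips 1 -> legal
(7,3): flips 1 -> legal
(7,4): flips 2 -> legal
(7,5): no bracket -> illegal
B mobility = 14
-- W to move --
(0,0): no bracket -> illegal
(0,1): no bracket -> illegal
(0,2): no bracket -> illegal
(1,0): no bracket -> illegal
(1,2): flips 1 -> legal
(1,3): flips 1 -> legal
(1,4): no bracket -> illegal
(2,0): no bracket -> illegal
(2,1): flips 2 -> legal
(2,4): no bracket -> illegal
(3,0): flips 1 -> legal
(4,0): no bracket -> illegal
(4,2): no bracket -> illegal
(4,5): no bracket -> illegal
(4,6): flips 1 -> legal
(5,0): no bracket -> illegal
(5,1): flips 1 -> legal
(5,3): flips 1 -> legal
(5,6): flips 1 -> legal
(6,5): no bracket -> illegal
(6,6): no bracket -> illegal
W mobility = 8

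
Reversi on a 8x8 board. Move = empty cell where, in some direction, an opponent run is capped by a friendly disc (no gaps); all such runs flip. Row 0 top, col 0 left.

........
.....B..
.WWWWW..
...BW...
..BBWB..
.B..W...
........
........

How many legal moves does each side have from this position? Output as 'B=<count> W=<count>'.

Answer: B=8 W=10

Derivation:
-- B to move --
(1,0): no bracket -> illegal
(1,1): flips 1 -> legal
(1,2): flips 2 -> legal
(1,3): flips 1 -> legal
(1,4): no bracket -> illegal
(1,6): flips 2 -> legal
(2,0): no bracket -> illegal
(2,6): no bracket -> illegal
(3,0): no bracket -> illegal
(3,1): no bracket -> illegal
(3,2): no bracket -> illegal
(3,5): flips 2 -> legal
(3,6): no bracket -> illegal
(5,3): no bracket -> illegal
(5,5): flips 1 -> legal
(6,3): flips 1 -> legal
(6,4): no bracket -> illegal
(6,5): flips 1 -> legal
B mobility = 8
-- W to move --
(0,4): no bracket -> illegal
(0,5): flips 1 -> legal
(0,6): flips 1 -> legal
(1,4): no bracket -> illegal
(1,6): no bracket -> illegal
(2,6): no bracket -> illegal
(3,1): no bracket -> illegal
(3,2): flips 2 -> legal
(3,5): no bracket -> illegal
(3,6): flips 1 -> legal
(4,0): no bracket -> illegal
(4,1): flips 2 -> legal
(4,6): flips 1 -> legal
(5,0): no bracket -> illegal
(5,2): flips 1 -> legal
(5,3): flips 2 -> legal
(5,5): no bracket -> illegal
(5,6): flips 1 -> legal
(6,0): flips 3 -> legal
(6,1): no bracket -> illegal
(6,2): no bracket -> illegal
W mobility = 10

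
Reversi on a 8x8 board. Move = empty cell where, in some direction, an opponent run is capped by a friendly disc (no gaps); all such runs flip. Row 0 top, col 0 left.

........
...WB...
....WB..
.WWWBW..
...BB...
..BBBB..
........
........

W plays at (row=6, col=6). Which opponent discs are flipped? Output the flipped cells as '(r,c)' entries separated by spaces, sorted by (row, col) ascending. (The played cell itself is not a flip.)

Answer: (4,4) (5,5)

Derivation:
Dir NW: opp run (5,5) (4,4) capped by W -> flip
Dir N: first cell '.' (not opp) -> no flip
Dir NE: first cell '.' (not opp) -> no flip
Dir W: first cell '.' (not opp) -> no flip
Dir E: first cell '.' (not opp) -> no flip
Dir SW: first cell '.' (not opp) -> no flip
Dir S: first cell '.' (not opp) -> no flip
Dir SE: first cell '.' (not opp) -> no flip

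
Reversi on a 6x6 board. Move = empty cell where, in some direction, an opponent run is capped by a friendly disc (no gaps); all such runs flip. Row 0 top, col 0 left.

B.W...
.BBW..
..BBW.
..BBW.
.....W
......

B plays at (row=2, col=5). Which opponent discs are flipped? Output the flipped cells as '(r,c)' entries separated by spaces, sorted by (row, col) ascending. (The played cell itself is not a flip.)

Answer: (2,4)

Derivation:
Dir NW: first cell '.' (not opp) -> no flip
Dir N: first cell '.' (not opp) -> no flip
Dir NE: edge -> no flip
Dir W: opp run (2,4) capped by B -> flip
Dir E: edge -> no flip
Dir SW: opp run (3,4), next='.' -> no flip
Dir S: first cell '.' (not opp) -> no flip
Dir SE: edge -> no flip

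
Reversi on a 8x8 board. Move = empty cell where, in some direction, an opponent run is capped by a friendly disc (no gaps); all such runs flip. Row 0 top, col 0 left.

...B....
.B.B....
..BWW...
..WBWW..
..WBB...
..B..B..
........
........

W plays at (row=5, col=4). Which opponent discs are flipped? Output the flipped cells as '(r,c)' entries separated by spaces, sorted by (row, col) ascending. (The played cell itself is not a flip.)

Answer: (4,3) (4,4)

Derivation:
Dir NW: opp run (4,3) capped by W -> flip
Dir N: opp run (4,4) capped by W -> flip
Dir NE: first cell '.' (not opp) -> no flip
Dir W: first cell '.' (not opp) -> no flip
Dir E: opp run (5,5), next='.' -> no flip
Dir SW: first cell '.' (not opp) -> no flip
Dir S: first cell '.' (not opp) -> no flip
Dir SE: first cell '.' (not opp) -> no flip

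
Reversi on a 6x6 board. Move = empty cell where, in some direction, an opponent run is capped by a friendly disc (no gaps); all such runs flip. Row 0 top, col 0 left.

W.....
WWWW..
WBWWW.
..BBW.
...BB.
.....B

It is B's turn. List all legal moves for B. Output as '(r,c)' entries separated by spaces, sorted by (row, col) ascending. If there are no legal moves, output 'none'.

(0,1): flips 1 -> legal
(0,2): flips 2 -> legal
(0,3): flips 3 -> legal
(0,4): no bracket -> illegal
(1,4): flips 3 -> legal
(1,5): flips 1 -> legal
(2,5): flips 4 -> legal
(3,0): no bracket -> illegal
(3,1): no bracket -> illegal
(3,5): flips 1 -> legal
(4,5): no bracket -> illegal

Answer: (0,1) (0,2) (0,3) (1,4) (1,5) (2,5) (3,5)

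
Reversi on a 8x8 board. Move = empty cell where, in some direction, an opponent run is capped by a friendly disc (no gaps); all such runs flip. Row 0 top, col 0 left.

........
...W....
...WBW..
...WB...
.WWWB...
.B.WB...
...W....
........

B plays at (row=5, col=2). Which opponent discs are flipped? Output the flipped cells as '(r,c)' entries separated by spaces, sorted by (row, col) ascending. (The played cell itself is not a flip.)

Answer: (4,3) (5,3)

Derivation:
Dir NW: opp run (4,1), next='.' -> no flip
Dir N: opp run (4,2), next='.' -> no flip
Dir NE: opp run (4,3) capped by B -> flip
Dir W: first cell 'B' (not opp) -> no flip
Dir E: opp run (5,3) capped by B -> flip
Dir SW: first cell '.' (not opp) -> no flip
Dir S: first cell '.' (not opp) -> no flip
Dir SE: opp run (6,3), next='.' -> no flip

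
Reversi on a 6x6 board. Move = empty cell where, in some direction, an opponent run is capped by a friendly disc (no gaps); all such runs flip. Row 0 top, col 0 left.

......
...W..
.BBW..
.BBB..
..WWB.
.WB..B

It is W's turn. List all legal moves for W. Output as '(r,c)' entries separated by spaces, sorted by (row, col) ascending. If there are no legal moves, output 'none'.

Answer: (1,0) (1,2) (2,0) (2,4) (4,0) (4,1) (4,5) (5,3)

Derivation:
(1,0): flips 2 -> legal
(1,1): no bracket -> illegal
(1,2): flips 2 -> legal
(2,0): flips 3 -> legal
(2,4): flips 1 -> legal
(3,0): no bracket -> illegal
(3,4): no bracket -> illegal
(3,5): no bracket -> illegal
(4,0): flips 2 -> legal
(4,1): flips 1 -> legal
(4,5): flips 1 -> legal
(5,3): flips 1 -> legal
(5,4): no bracket -> illegal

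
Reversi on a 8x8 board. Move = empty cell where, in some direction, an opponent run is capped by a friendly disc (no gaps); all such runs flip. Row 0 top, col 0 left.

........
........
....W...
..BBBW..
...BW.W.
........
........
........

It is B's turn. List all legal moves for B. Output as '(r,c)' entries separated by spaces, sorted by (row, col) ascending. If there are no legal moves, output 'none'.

Answer: (1,4) (1,5) (3,6) (4,5) (5,4) (5,5)

Derivation:
(1,3): no bracket -> illegal
(1,4): flips 1 -> legal
(1,5): flips 1 -> legal
(2,3): no bracket -> illegal
(2,5): no bracket -> illegal
(2,6): no bracket -> illegal
(3,6): flips 1 -> legal
(3,7): no bracket -> illegal
(4,5): flips 1 -> legal
(4,7): no bracket -> illegal
(5,3): no bracket -> illegal
(5,4): flips 1 -> legal
(5,5): flips 1 -> legal
(5,6): no bracket -> illegal
(5,7): no bracket -> illegal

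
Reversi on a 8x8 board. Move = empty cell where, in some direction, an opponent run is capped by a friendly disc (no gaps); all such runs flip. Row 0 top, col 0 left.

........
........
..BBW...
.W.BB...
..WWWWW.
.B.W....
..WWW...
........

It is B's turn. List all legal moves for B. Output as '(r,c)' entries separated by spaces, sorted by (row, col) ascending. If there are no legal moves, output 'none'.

Answer: (1,4) (1,5) (2,5) (4,0) (5,2) (5,4) (5,5) (5,6) (7,3)

Derivation:
(1,3): no bracket -> illegal
(1,4): flips 1 -> legal
(1,5): flips 1 -> legal
(2,0): no bracket -> illegal
(2,1): no bracket -> illegal
(2,5): flips 1 -> legal
(3,0): no bracket -> illegal
(3,2): no bracket -> illegal
(3,5): no bracket -> illegal
(3,6): no bracket -> illegal
(3,7): no bracket -> illegal
(4,0): flips 1 -> legal
(4,1): no bracket -> illegal
(4,7): no bracket -> illegal
(5,2): flips 1 -> legal
(5,4): flips 1 -> legal
(5,5): flips 1 -> legal
(5,6): flips 1 -> legal
(5,7): no bracket -> illegal
(6,1): no bracket -> illegal
(6,5): no bracket -> illegal
(7,1): no bracket -> illegal
(7,2): no bracket -> illegal
(7,3): flips 4 -> legal
(7,4): no bracket -> illegal
(7,5): no bracket -> illegal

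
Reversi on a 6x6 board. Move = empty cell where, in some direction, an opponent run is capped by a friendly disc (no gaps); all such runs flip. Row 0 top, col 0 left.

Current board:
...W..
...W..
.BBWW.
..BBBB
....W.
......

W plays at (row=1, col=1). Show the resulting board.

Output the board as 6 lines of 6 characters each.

Place W at (1,1); scan 8 dirs for brackets.
Dir NW: first cell '.' (not opp) -> no flip
Dir N: first cell '.' (not opp) -> no flip
Dir NE: first cell '.' (not opp) -> no flip
Dir W: first cell '.' (not opp) -> no flip
Dir E: first cell '.' (not opp) -> no flip
Dir SW: first cell '.' (not opp) -> no flip
Dir S: opp run (2,1), next='.' -> no flip
Dir SE: opp run (2,2) (3,3) capped by W -> flip
All flips: (2,2) (3,3)

Answer: ...W..
.W.W..
.BWWW.
..BWBB
....W.
......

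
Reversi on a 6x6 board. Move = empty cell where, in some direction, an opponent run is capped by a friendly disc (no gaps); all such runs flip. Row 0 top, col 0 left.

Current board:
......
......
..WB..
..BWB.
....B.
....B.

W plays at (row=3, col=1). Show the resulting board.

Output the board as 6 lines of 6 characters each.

Answer: ......
......
..WB..
.WWWB.
....B.
....B.

Derivation:
Place W at (3,1); scan 8 dirs for brackets.
Dir NW: first cell '.' (not opp) -> no flip
Dir N: first cell '.' (not opp) -> no flip
Dir NE: first cell 'W' (not opp) -> no flip
Dir W: first cell '.' (not opp) -> no flip
Dir E: opp run (3,2) capped by W -> flip
Dir SW: first cell '.' (not opp) -> no flip
Dir S: first cell '.' (not opp) -> no flip
Dir SE: first cell '.' (not opp) -> no flip
All flips: (3,2)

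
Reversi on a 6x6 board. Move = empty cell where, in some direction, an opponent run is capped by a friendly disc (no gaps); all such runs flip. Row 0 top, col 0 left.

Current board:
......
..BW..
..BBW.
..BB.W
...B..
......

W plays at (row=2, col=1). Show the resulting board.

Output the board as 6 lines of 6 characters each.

Answer: ......
..BW..
.WWWW.
..BB.W
...B..
......

Derivation:
Place W at (2,1); scan 8 dirs for brackets.
Dir NW: first cell '.' (not opp) -> no flip
Dir N: first cell '.' (not opp) -> no flip
Dir NE: opp run (1,2), next='.' -> no flip
Dir W: first cell '.' (not opp) -> no flip
Dir E: opp run (2,2) (2,3) capped by W -> flip
Dir SW: first cell '.' (not opp) -> no flip
Dir S: first cell '.' (not opp) -> no flip
Dir SE: opp run (3,2) (4,3), next='.' -> no flip
All flips: (2,2) (2,3)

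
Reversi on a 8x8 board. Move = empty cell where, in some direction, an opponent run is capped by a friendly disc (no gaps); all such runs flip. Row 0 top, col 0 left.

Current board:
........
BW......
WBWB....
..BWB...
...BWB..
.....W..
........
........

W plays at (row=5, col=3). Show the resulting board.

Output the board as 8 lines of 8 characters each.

Answer: ........
BW......
WBWB....
..BWB...
...WWB..
...W.W..
........
........

Derivation:
Place W at (5,3); scan 8 dirs for brackets.
Dir NW: first cell '.' (not opp) -> no flip
Dir N: opp run (4,3) capped by W -> flip
Dir NE: first cell 'W' (not opp) -> no flip
Dir W: first cell '.' (not opp) -> no flip
Dir E: first cell '.' (not opp) -> no flip
Dir SW: first cell '.' (not opp) -> no flip
Dir S: first cell '.' (not opp) -> no flip
Dir SE: first cell '.' (not opp) -> no flip
All flips: (4,3)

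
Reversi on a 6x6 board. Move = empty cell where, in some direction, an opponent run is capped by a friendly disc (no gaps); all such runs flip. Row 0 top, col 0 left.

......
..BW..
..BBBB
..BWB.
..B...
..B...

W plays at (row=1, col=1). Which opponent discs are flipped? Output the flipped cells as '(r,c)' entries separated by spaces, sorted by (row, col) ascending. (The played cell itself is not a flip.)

Dir NW: first cell '.' (not opp) -> no flip
Dir N: first cell '.' (not opp) -> no flip
Dir NE: first cell '.' (not opp) -> no flip
Dir W: first cell '.' (not opp) -> no flip
Dir E: opp run (1,2) capped by W -> flip
Dir SW: first cell '.' (not opp) -> no flip
Dir S: first cell '.' (not opp) -> no flip
Dir SE: opp run (2,2) capped by W -> flip

Answer: (1,2) (2,2)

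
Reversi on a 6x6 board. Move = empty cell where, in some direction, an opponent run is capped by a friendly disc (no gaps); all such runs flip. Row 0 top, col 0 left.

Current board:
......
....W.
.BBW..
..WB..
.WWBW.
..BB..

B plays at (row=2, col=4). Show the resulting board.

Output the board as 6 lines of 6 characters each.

Place B at (2,4); scan 8 dirs for brackets.
Dir NW: first cell '.' (not opp) -> no flip
Dir N: opp run (1,4), next='.' -> no flip
Dir NE: first cell '.' (not opp) -> no flip
Dir W: opp run (2,3) capped by B -> flip
Dir E: first cell '.' (not opp) -> no flip
Dir SW: first cell 'B' (not opp) -> no flip
Dir S: first cell '.' (not opp) -> no flip
Dir SE: first cell '.' (not opp) -> no flip
All flips: (2,3)

Answer: ......
....W.
.BBBB.
..WB..
.WWBW.
..BB..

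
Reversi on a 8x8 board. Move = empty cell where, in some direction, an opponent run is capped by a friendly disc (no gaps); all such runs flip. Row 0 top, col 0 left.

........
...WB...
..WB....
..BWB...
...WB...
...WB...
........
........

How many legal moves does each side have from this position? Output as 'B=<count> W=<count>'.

-- B to move --
(0,2): no bracket -> illegal
(0,3): flips 1 -> legal
(0,4): no bracket -> illegal
(1,1): flips 2 -> legal
(1,2): flips 2 -> legal
(2,1): flips 1 -> legal
(2,4): no bracket -> illegal
(3,1): no bracket -> illegal
(4,2): flips 1 -> legal
(5,2): flips 2 -> legal
(6,2): flips 1 -> legal
(6,3): flips 3 -> legal
(6,4): no bracket -> illegal
B mobility = 8
-- W to move --
(0,3): no bracket -> illegal
(0,4): no bracket -> illegal
(0,5): no bracket -> illegal
(1,2): no bracket -> illegal
(1,5): flips 1 -> legal
(2,1): flips 1 -> legal
(2,4): flips 1 -> legal
(2,5): flips 1 -> legal
(3,1): flips 1 -> legal
(3,5): flips 2 -> legal
(4,1): no bracket -> illegal
(4,2): flips 1 -> legal
(4,5): flips 1 -> legal
(5,5): flips 2 -> legal
(6,3): no bracket -> illegal
(6,4): no bracket -> illegal
(6,5): flips 1 -> legal
W mobility = 10

Answer: B=8 W=10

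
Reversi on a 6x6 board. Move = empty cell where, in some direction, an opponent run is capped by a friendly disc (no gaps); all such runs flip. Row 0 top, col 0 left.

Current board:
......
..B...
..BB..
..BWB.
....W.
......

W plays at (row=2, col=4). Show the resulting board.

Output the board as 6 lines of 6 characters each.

Place W at (2,4); scan 8 dirs for brackets.
Dir NW: first cell '.' (not opp) -> no flip
Dir N: first cell '.' (not opp) -> no flip
Dir NE: first cell '.' (not opp) -> no flip
Dir W: opp run (2,3) (2,2), next='.' -> no flip
Dir E: first cell '.' (not opp) -> no flip
Dir SW: first cell 'W' (not opp) -> no flip
Dir S: opp run (3,4) capped by W -> flip
Dir SE: first cell '.' (not opp) -> no flip
All flips: (3,4)

Answer: ......
..B...
..BBW.
..BWW.
....W.
......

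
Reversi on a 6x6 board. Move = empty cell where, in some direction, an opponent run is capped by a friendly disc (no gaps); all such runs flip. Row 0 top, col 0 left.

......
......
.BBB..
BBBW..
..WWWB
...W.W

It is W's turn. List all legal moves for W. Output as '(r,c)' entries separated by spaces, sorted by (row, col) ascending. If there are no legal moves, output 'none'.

(1,0): flips 2 -> legal
(1,1): flips 1 -> legal
(1,2): flips 2 -> legal
(1,3): flips 1 -> legal
(1,4): no bracket -> illegal
(2,0): flips 1 -> legal
(2,4): no bracket -> illegal
(3,4): no bracket -> illegal
(3,5): flips 1 -> legal
(4,0): no bracket -> illegal
(4,1): no bracket -> illegal
(5,4): no bracket -> illegal

Answer: (1,0) (1,1) (1,2) (1,3) (2,0) (3,5)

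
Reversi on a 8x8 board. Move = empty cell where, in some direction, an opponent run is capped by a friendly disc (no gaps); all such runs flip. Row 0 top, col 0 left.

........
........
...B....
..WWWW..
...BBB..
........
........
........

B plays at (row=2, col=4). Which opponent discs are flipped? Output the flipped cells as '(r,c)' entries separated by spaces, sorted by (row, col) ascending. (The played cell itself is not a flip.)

Answer: (3,4)

Derivation:
Dir NW: first cell '.' (not opp) -> no flip
Dir N: first cell '.' (not opp) -> no flip
Dir NE: first cell '.' (not opp) -> no flip
Dir W: first cell 'B' (not opp) -> no flip
Dir E: first cell '.' (not opp) -> no flip
Dir SW: opp run (3,3), next='.' -> no flip
Dir S: opp run (3,4) capped by B -> flip
Dir SE: opp run (3,5), next='.' -> no flip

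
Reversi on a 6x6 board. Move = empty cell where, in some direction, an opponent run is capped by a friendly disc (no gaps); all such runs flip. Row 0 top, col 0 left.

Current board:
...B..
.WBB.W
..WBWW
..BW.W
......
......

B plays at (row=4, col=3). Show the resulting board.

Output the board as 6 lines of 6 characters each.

Answer: ...B..
.WBB.W
..WBWW
..BB.W
...B..
......

Derivation:
Place B at (4,3); scan 8 dirs for brackets.
Dir NW: first cell 'B' (not opp) -> no flip
Dir N: opp run (3,3) capped by B -> flip
Dir NE: first cell '.' (not opp) -> no flip
Dir W: first cell '.' (not opp) -> no flip
Dir E: first cell '.' (not opp) -> no flip
Dir SW: first cell '.' (not opp) -> no flip
Dir S: first cell '.' (not opp) -> no flip
Dir SE: first cell '.' (not opp) -> no flip
All flips: (3,3)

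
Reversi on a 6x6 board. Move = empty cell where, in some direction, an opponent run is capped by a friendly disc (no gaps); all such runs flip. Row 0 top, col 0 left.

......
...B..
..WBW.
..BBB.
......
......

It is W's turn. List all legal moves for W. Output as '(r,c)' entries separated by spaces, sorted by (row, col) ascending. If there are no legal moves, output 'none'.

(0,2): flips 1 -> legal
(0,3): no bracket -> illegal
(0,4): flips 1 -> legal
(1,2): no bracket -> illegal
(1,4): no bracket -> illegal
(2,1): no bracket -> illegal
(2,5): no bracket -> illegal
(3,1): no bracket -> illegal
(3,5): no bracket -> illegal
(4,1): no bracket -> illegal
(4,2): flips 2 -> legal
(4,3): no bracket -> illegal
(4,4): flips 2 -> legal
(4,5): no bracket -> illegal

Answer: (0,2) (0,4) (4,2) (4,4)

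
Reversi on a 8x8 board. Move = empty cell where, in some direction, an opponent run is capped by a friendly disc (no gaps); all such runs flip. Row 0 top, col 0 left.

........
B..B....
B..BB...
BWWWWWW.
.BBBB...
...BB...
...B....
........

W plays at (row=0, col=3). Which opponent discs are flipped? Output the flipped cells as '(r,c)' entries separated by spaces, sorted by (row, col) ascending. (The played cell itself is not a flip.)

Answer: (1,3) (2,3)

Derivation:
Dir NW: edge -> no flip
Dir N: edge -> no flip
Dir NE: edge -> no flip
Dir W: first cell '.' (not opp) -> no flip
Dir E: first cell '.' (not opp) -> no flip
Dir SW: first cell '.' (not opp) -> no flip
Dir S: opp run (1,3) (2,3) capped by W -> flip
Dir SE: first cell '.' (not opp) -> no flip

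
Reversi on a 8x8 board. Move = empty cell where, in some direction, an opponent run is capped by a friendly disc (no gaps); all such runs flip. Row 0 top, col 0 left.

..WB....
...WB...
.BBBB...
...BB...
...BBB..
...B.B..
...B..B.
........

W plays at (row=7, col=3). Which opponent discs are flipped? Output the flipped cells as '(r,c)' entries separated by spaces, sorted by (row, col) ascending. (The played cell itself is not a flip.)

Dir NW: first cell '.' (not opp) -> no flip
Dir N: opp run (6,3) (5,3) (4,3) (3,3) (2,3) capped by W -> flip
Dir NE: first cell '.' (not opp) -> no flip
Dir W: first cell '.' (not opp) -> no flip
Dir E: first cell '.' (not opp) -> no flip
Dir SW: edge -> no flip
Dir S: edge -> no flip
Dir SE: edge -> no flip

Answer: (2,3) (3,3) (4,3) (5,3) (6,3)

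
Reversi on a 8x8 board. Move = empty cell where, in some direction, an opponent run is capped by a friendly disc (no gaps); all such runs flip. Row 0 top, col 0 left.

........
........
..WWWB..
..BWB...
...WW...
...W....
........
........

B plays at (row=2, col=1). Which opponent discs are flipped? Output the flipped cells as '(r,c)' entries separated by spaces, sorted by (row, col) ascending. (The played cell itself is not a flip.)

Dir NW: first cell '.' (not opp) -> no flip
Dir N: first cell '.' (not opp) -> no flip
Dir NE: first cell '.' (not opp) -> no flip
Dir W: first cell '.' (not opp) -> no flip
Dir E: opp run (2,2) (2,3) (2,4) capped by B -> flip
Dir SW: first cell '.' (not opp) -> no flip
Dir S: first cell '.' (not opp) -> no flip
Dir SE: first cell 'B' (not opp) -> no flip

Answer: (2,2) (2,3) (2,4)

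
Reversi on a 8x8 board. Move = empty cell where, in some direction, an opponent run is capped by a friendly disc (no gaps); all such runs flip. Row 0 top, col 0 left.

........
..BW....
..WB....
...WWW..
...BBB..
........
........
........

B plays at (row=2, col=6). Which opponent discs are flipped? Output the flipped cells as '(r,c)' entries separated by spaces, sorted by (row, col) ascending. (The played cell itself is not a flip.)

Answer: (3,5)

Derivation:
Dir NW: first cell '.' (not opp) -> no flip
Dir N: first cell '.' (not opp) -> no flip
Dir NE: first cell '.' (not opp) -> no flip
Dir W: first cell '.' (not opp) -> no flip
Dir E: first cell '.' (not opp) -> no flip
Dir SW: opp run (3,5) capped by B -> flip
Dir S: first cell '.' (not opp) -> no flip
Dir SE: first cell '.' (not opp) -> no flip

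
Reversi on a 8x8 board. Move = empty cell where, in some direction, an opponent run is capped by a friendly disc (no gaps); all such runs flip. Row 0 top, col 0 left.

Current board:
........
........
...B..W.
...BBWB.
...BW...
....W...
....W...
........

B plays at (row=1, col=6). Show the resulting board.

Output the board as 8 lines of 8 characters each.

Answer: ........
......B.
...B..B.
...BBWB.
...BW...
....W...
....W...
........

Derivation:
Place B at (1,6); scan 8 dirs for brackets.
Dir NW: first cell '.' (not opp) -> no flip
Dir N: first cell '.' (not opp) -> no flip
Dir NE: first cell '.' (not opp) -> no flip
Dir W: first cell '.' (not opp) -> no flip
Dir E: first cell '.' (not opp) -> no flip
Dir SW: first cell '.' (not opp) -> no flip
Dir S: opp run (2,6) capped by B -> flip
Dir SE: first cell '.' (not opp) -> no flip
All flips: (2,6)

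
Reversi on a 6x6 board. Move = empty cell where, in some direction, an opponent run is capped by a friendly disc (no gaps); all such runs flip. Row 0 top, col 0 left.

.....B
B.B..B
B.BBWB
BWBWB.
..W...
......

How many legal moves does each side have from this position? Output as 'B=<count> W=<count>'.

-- B to move --
(1,3): no bracket -> illegal
(1,4): flips 1 -> legal
(2,1): no bracket -> illegal
(3,5): no bracket -> illegal
(4,0): flips 1 -> legal
(4,1): no bracket -> illegal
(4,3): flips 1 -> legal
(4,4): flips 1 -> legal
(5,1): flips 3 -> legal
(5,2): flips 1 -> legal
(5,3): flips 2 -> legal
B mobility = 7
-- W to move --
(0,0): no bracket -> illegal
(0,1): no bracket -> illegal
(0,2): flips 3 -> legal
(0,3): no bracket -> illegal
(0,4): no bracket -> illegal
(1,1): flips 1 -> legal
(1,3): flips 2 -> legal
(1,4): no bracket -> illegal
(2,1): flips 2 -> legal
(3,5): flips 1 -> legal
(4,0): no bracket -> illegal
(4,1): no bracket -> illegal
(4,3): no bracket -> illegal
(4,4): flips 1 -> legal
(4,5): no bracket -> illegal
W mobility = 6

Answer: B=7 W=6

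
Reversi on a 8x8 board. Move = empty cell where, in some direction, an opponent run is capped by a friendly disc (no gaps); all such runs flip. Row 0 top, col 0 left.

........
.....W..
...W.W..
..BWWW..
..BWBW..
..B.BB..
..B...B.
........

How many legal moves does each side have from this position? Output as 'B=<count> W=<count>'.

-- B to move --
(0,4): no bracket -> illegal
(0,5): flips 4 -> legal
(0,6): no bracket -> illegal
(1,2): no bracket -> illegal
(1,3): no bracket -> illegal
(1,4): flips 1 -> legal
(1,6): flips 3 -> legal
(2,2): flips 1 -> legal
(2,4): flips 2 -> legal
(2,6): flips 1 -> legal
(3,6): flips 4 -> legal
(4,6): flips 1 -> legal
(5,3): no bracket -> illegal
(5,6): no bracket -> illegal
B mobility = 8
-- W to move --
(2,1): flips 1 -> legal
(2,2): no bracket -> illegal
(3,1): flips 1 -> legal
(4,1): flips 2 -> legal
(4,6): no bracket -> illegal
(5,1): flips 1 -> legal
(5,3): flips 1 -> legal
(5,6): no bracket -> illegal
(5,7): no bracket -> illegal
(6,1): flips 1 -> legal
(6,3): flips 1 -> legal
(6,4): flips 2 -> legal
(6,5): flips 2 -> legal
(6,7): no bracket -> illegal
(7,1): no bracket -> illegal
(7,2): no bracket -> illegal
(7,3): no bracket -> illegal
(7,5): no bracket -> illegal
(7,6): no bracket -> illegal
(7,7): flips 3 -> legal
W mobility = 10

Answer: B=8 W=10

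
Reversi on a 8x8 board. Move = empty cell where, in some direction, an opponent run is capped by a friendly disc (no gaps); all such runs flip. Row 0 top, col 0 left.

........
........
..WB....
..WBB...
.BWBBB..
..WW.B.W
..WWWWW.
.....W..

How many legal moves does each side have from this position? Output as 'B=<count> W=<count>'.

Answer: B=9 W=10

Derivation:
-- B to move --
(1,1): flips 1 -> legal
(1,2): no bracket -> illegal
(1,3): no bracket -> illegal
(2,1): flips 2 -> legal
(3,1): flips 1 -> legal
(4,6): no bracket -> illegal
(4,7): no bracket -> illegal
(5,1): flips 1 -> legal
(5,4): no bracket -> illegal
(5,6): no bracket -> illegal
(6,1): flips 1 -> legal
(6,7): no bracket -> illegal
(7,1): flips 2 -> legal
(7,2): no bracket -> illegal
(7,3): flips 3 -> legal
(7,4): flips 2 -> legal
(7,6): no bracket -> illegal
(7,7): flips 1 -> legal
B mobility = 9
-- W to move --
(1,2): no bracket -> illegal
(1,3): flips 3 -> legal
(1,4): flips 1 -> legal
(2,4): flips 2 -> legal
(2,5): flips 2 -> legal
(3,0): flips 1 -> legal
(3,1): no bracket -> illegal
(3,5): flips 5 -> legal
(3,6): no bracket -> illegal
(4,0): flips 1 -> legal
(4,6): flips 4 -> legal
(5,0): flips 1 -> legal
(5,1): no bracket -> illegal
(5,4): flips 1 -> legal
(5,6): no bracket -> illegal
W mobility = 10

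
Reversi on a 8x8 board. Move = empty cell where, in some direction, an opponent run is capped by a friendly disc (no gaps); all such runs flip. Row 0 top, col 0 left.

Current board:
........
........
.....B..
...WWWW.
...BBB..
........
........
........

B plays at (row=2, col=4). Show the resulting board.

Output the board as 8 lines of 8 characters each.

Answer: ........
........
....BB..
...WBWW.
...BBB..
........
........
........

Derivation:
Place B at (2,4); scan 8 dirs for brackets.
Dir NW: first cell '.' (not opp) -> no flip
Dir N: first cell '.' (not opp) -> no flip
Dir NE: first cell '.' (not opp) -> no flip
Dir W: first cell '.' (not opp) -> no flip
Dir E: first cell 'B' (not opp) -> no flip
Dir SW: opp run (3,3), next='.' -> no flip
Dir S: opp run (3,4) capped by B -> flip
Dir SE: opp run (3,5), next='.' -> no flip
All flips: (3,4)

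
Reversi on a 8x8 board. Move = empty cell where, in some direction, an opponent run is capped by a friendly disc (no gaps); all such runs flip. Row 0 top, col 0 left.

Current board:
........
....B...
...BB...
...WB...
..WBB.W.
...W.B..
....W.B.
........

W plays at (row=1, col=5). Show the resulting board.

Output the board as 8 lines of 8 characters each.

Answer: ........
....BW..
...BW...
...WB...
..WBB.W.
...W.B..
....W.B.
........

Derivation:
Place W at (1,5); scan 8 dirs for brackets.
Dir NW: first cell '.' (not opp) -> no flip
Dir N: first cell '.' (not opp) -> no flip
Dir NE: first cell '.' (not opp) -> no flip
Dir W: opp run (1,4), next='.' -> no flip
Dir E: first cell '.' (not opp) -> no flip
Dir SW: opp run (2,4) capped by W -> flip
Dir S: first cell '.' (not opp) -> no flip
Dir SE: first cell '.' (not opp) -> no flip
All flips: (2,4)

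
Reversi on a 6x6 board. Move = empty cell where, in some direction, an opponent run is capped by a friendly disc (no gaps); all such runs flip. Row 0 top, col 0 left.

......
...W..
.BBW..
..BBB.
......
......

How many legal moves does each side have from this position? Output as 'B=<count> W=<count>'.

Answer: B=5 W=5

Derivation:
-- B to move --
(0,2): no bracket -> illegal
(0,3): flips 2 -> legal
(0,4): flips 1 -> legal
(1,2): flips 1 -> legal
(1,4): flips 1 -> legal
(2,4): flips 1 -> legal
B mobility = 5
-- W to move --
(1,0): no bracket -> illegal
(1,1): no bracket -> illegal
(1,2): no bracket -> illegal
(2,0): flips 2 -> legal
(2,4): no bracket -> illegal
(2,5): no bracket -> illegal
(3,0): no bracket -> illegal
(3,1): flips 1 -> legal
(3,5): no bracket -> illegal
(4,1): flips 1 -> legal
(4,2): no bracket -> illegal
(4,3): flips 1 -> legal
(4,4): no bracket -> illegal
(4,5): flips 1 -> legal
W mobility = 5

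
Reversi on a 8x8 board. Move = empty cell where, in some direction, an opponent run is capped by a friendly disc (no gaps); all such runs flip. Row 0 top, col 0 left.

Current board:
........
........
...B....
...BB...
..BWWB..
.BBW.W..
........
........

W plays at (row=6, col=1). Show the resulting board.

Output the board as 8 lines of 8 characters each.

Place W at (6,1); scan 8 dirs for brackets.
Dir NW: first cell '.' (not opp) -> no flip
Dir N: opp run (5,1), next='.' -> no flip
Dir NE: opp run (5,2) capped by W -> flip
Dir W: first cell '.' (not opp) -> no flip
Dir E: first cell '.' (not opp) -> no flip
Dir SW: first cell '.' (not opp) -> no flip
Dir S: first cell '.' (not opp) -> no flip
Dir SE: first cell '.' (not opp) -> no flip
All flips: (5,2)

Answer: ........
........
...B....
...BB...
..BWWB..
.BWW.W..
.W......
........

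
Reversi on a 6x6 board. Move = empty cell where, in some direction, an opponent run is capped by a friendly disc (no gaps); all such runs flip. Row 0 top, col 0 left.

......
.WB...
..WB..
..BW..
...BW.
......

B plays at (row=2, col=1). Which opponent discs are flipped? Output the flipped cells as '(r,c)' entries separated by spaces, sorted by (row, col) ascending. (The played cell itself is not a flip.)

Answer: (2,2)

Derivation:
Dir NW: first cell '.' (not opp) -> no flip
Dir N: opp run (1,1), next='.' -> no flip
Dir NE: first cell 'B' (not opp) -> no flip
Dir W: first cell '.' (not opp) -> no flip
Dir E: opp run (2,2) capped by B -> flip
Dir SW: first cell '.' (not opp) -> no flip
Dir S: first cell '.' (not opp) -> no flip
Dir SE: first cell 'B' (not opp) -> no flip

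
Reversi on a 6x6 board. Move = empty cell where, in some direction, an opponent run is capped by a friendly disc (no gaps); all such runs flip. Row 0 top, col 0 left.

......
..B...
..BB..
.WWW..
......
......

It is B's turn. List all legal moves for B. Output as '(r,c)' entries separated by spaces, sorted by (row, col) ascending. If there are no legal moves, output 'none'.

Answer: (4,0) (4,1) (4,2) (4,3) (4,4)

Derivation:
(2,0): no bracket -> illegal
(2,1): no bracket -> illegal
(2,4): no bracket -> illegal
(3,0): no bracket -> illegal
(3,4): no bracket -> illegal
(4,0): flips 1 -> legal
(4,1): flips 1 -> legal
(4,2): flips 1 -> legal
(4,3): flips 1 -> legal
(4,4): flips 1 -> legal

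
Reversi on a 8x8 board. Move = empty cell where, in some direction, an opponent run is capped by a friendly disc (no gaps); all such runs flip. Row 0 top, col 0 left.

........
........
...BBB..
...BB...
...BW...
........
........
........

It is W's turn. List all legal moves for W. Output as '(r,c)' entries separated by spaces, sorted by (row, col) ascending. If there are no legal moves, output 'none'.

(1,2): no bracket -> illegal
(1,3): no bracket -> illegal
(1,4): flips 2 -> legal
(1,5): no bracket -> illegal
(1,6): no bracket -> illegal
(2,2): flips 1 -> legal
(2,6): no bracket -> illegal
(3,2): no bracket -> illegal
(3,5): no bracket -> illegal
(3,6): no bracket -> illegal
(4,2): flips 1 -> legal
(4,5): no bracket -> illegal
(5,2): no bracket -> illegal
(5,3): no bracket -> illegal
(5,4): no bracket -> illegal

Answer: (1,4) (2,2) (4,2)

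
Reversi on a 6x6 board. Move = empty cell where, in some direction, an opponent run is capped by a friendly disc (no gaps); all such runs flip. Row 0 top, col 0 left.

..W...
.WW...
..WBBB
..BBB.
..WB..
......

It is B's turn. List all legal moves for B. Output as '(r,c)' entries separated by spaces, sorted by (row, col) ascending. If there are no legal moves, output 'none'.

(0,0): flips 2 -> legal
(0,1): flips 1 -> legal
(0,3): no bracket -> illegal
(1,0): no bracket -> illegal
(1,3): no bracket -> illegal
(2,0): no bracket -> illegal
(2,1): flips 1 -> legal
(3,1): no bracket -> illegal
(4,1): flips 1 -> legal
(5,1): flips 1 -> legal
(5,2): flips 1 -> legal
(5,3): no bracket -> illegal

Answer: (0,0) (0,1) (2,1) (4,1) (5,1) (5,2)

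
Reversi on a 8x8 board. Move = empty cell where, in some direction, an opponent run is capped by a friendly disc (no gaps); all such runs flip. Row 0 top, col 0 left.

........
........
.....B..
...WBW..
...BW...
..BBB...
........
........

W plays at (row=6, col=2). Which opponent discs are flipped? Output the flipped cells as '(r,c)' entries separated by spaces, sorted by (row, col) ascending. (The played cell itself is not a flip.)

Answer: (5,3)

Derivation:
Dir NW: first cell '.' (not opp) -> no flip
Dir N: opp run (5,2), next='.' -> no flip
Dir NE: opp run (5,3) capped by W -> flip
Dir W: first cell '.' (not opp) -> no flip
Dir E: first cell '.' (not opp) -> no flip
Dir SW: first cell '.' (not opp) -> no flip
Dir S: first cell '.' (not opp) -> no flip
Dir SE: first cell '.' (not opp) -> no flip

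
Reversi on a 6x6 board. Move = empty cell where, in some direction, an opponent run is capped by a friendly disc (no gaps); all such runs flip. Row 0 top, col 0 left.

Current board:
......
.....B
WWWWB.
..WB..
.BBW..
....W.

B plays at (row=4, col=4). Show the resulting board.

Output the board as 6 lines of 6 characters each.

Place B at (4,4); scan 8 dirs for brackets.
Dir NW: first cell 'B' (not opp) -> no flip
Dir N: first cell '.' (not opp) -> no flip
Dir NE: first cell '.' (not opp) -> no flip
Dir W: opp run (4,3) capped by B -> flip
Dir E: first cell '.' (not opp) -> no flip
Dir SW: first cell '.' (not opp) -> no flip
Dir S: opp run (5,4), next=edge -> no flip
Dir SE: first cell '.' (not opp) -> no flip
All flips: (4,3)

Answer: ......
.....B
WWWWB.
..WB..
.BBBB.
....W.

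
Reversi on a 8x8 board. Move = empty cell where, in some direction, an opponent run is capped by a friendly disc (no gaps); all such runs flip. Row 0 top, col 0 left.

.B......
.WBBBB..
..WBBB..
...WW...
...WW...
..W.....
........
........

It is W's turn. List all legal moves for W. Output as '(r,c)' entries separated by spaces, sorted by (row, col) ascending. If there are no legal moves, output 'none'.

(0,0): no bracket -> illegal
(0,2): flips 1 -> legal
(0,3): flips 2 -> legal
(0,4): flips 3 -> legal
(0,5): no bracket -> illegal
(0,6): flips 2 -> legal
(1,0): no bracket -> illegal
(1,6): flips 5 -> legal
(2,1): no bracket -> illegal
(2,6): flips 3 -> legal
(3,2): no bracket -> illegal
(3,5): no bracket -> illegal
(3,6): no bracket -> illegal

Answer: (0,2) (0,3) (0,4) (0,6) (1,6) (2,6)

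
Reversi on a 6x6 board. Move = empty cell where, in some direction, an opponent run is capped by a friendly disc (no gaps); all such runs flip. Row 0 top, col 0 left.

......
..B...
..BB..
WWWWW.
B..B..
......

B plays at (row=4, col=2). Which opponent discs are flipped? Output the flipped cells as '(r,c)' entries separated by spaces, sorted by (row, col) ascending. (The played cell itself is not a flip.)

Dir NW: opp run (3,1), next='.' -> no flip
Dir N: opp run (3,2) capped by B -> flip
Dir NE: opp run (3,3), next='.' -> no flip
Dir W: first cell '.' (not opp) -> no flip
Dir E: first cell 'B' (not opp) -> no flip
Dir SW: first cell '.' (not opp) -> no flip
Dir S: first cell '.' (not opp) -> no flip
Dir SE: first cell '.' (not opp) -> no flip

Answer: (3,2)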